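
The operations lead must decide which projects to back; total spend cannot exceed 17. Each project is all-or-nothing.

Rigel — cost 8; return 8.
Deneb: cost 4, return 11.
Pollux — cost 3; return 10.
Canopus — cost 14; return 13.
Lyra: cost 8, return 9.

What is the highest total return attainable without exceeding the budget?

30

Treat it as a binary knapsack problem.
Take Deneb, Pollux, and Lyra: cost 4 + 3 + 8 = 15 ≤ 17, return 11 + 10 + 9 = 30.
No other feasible combination does better.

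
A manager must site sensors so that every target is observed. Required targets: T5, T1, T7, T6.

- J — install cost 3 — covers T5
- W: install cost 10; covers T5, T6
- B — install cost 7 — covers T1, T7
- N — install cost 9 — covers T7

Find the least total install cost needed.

17

The greedy cost-per-new-target heuristic would pick J, B, and W for 20, but a cheaper cover exists.
Choose W and B: together they cover T5, T1, T7, T6 — every target.
Total install cost: 10 + 7 = 17.
No cover costs less than 17.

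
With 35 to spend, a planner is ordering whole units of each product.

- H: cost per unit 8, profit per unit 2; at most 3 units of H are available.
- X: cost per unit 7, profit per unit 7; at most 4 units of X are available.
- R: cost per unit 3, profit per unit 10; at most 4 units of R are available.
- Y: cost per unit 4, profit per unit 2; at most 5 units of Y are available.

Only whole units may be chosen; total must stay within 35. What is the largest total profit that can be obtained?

Take 3×X and 4×R: cost 33 ≤ 35, profit 3·7 + 4·10 = 61.
R has the best ratio (10/3) and is taken to its limit of 4; remaining capacity is filled optimally with the others.

61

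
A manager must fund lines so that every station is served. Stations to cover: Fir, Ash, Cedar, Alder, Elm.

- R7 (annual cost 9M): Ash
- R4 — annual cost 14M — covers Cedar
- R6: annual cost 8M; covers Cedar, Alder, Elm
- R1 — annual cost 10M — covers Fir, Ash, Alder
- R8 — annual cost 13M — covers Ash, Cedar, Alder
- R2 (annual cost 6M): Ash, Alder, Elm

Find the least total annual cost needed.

This is a weighted set-cover instance.
The greedy cost-per-new-station heuristic would pick R2, R6, and R1 for 24, but a cheaper cover exists.
Choose R6 and R1: together they cover Fir, Ash, Cedar, Alder, Elm — every station.
Total annual cost: 8 + 10 = 18.
No cover costs less than 18.

18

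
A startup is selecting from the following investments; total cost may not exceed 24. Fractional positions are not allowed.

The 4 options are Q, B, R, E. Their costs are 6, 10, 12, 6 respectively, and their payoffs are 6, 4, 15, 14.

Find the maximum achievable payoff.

R + E: cost 12 + 6 = 18 ≤ 24, payoff 15 + 14 = 29.
Q + R + E: cost 6 + 12 + 6 = 24 ≤ 24, payoff 6 + 15 + 14 = 35.
Best is Q, R, and E with total payoff 35.

35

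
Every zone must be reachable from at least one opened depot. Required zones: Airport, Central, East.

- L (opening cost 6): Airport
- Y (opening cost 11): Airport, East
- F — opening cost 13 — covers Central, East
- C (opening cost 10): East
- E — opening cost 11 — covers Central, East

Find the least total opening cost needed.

The greedy cost-per-new-zone heuristic would pick Y and E for 22, but a cheaper cover exists.
Choose L and E: together they cover Airport, Central, East — every zone.
Total opening cost: 6 + 11 = 17.
No cover costs less than 17.

17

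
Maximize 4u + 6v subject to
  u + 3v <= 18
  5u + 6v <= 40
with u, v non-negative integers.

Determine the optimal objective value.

(u,v)=(2,5): 1·2+3·5=17≤18, 5·2+6·5=40≤40, objective 38.
(u,v)=(3,4): 1·3+3·4=15≤18, 5·3+6·4=39≤40, objective 36.
(u,v)=(0,6): 1·0+3·6=18≤18, 5·0+6·6=36≤40, objective 36.
The best lattice point is (2,5), giving 38.

38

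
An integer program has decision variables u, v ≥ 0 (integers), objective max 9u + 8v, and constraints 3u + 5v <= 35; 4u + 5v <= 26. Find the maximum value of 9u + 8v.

54

The continuous relaxation peaks at (6.5, 0) with value 58.50; rounding to a feasible lattice point costs some objective.
(u,v)=(6,0): 3·6+5·0=18≤35, 4·6+5·0=24≤26, objective 54.
(u,v)=(5,1): 3·5+5·1=20≤35, 4·5+5·1=25≤26, objective 53.
Maximum is 54 at (u,v)=(6,0).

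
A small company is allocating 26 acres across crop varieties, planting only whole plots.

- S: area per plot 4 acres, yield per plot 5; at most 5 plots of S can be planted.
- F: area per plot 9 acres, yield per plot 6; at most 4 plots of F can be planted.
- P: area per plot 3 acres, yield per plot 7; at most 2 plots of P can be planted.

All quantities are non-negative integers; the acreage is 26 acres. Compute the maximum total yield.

39

This is a bounded integer knapsack.
Take 5×S and 2×P: area 26 ≤ 26, yield 5·5 + 2·7 = 39.
P has the best ratio (7/3) and is taken to its limit of 2; remaining capacity is filled optimally with the others.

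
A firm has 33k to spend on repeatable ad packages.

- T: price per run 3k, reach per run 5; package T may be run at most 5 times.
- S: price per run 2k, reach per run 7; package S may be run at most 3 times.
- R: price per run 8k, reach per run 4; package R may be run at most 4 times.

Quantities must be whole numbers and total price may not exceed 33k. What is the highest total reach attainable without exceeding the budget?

50

This is a bounded integer knapsack.
S has the best ratio (7/2); taking only S gives at most 3×7 = 21 (stopped by the supply cap of 3).
Mixing does better — 5×T, 3×S, and 1×R: price 29 ≤ 33, reach 5·5 + 3·7 + 1·4 = 50.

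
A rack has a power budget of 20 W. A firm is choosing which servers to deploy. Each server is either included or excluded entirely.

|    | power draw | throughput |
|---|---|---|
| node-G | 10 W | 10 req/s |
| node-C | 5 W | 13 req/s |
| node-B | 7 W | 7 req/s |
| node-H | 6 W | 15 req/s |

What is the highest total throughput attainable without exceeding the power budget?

35

This is a 0-1 knapsack instance.
Allowing fractional choices, the relaxed optimum would be about 37.0, but servers are indivisible.
node-C + node-H: power draw 5 + 6 = 11 ≤ 20, throughput 13 + 15 = 28.
node-C + node-B + node-H: power draw 5 + 7 + 6 = 18 ≤ 20, throughput 13 + 7 + 15 = 35.
Best is node-C, node-B, and node-H with total throughput 35.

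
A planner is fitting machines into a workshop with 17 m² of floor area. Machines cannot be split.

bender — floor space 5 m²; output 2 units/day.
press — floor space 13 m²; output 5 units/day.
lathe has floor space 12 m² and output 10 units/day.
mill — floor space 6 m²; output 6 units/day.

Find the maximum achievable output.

Take bender and lathe: floor space 5 + 12 = 17 ≤ 17, output 2 + 10 = 12.
No other feasible combination does better.

12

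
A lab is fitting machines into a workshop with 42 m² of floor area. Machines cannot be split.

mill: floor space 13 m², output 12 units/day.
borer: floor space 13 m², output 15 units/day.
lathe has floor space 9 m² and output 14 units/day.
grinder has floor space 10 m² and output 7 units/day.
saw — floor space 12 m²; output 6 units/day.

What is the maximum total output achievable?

41

Allowing fractional choices, the relaxed optimum would be about 45.9, but machines are indivisible.
borer + lathe + grinder: floor space 13 + 9 + 10 = 32 ≤ 42, output 15 + 14 + 7 = 36.
mill + borer + lathe: floor space 13 + 13 + 9 = 35 ≤ 42, output 12 + 15 + 14 = 41.
Best is mill, borer, and lathe with total output 41.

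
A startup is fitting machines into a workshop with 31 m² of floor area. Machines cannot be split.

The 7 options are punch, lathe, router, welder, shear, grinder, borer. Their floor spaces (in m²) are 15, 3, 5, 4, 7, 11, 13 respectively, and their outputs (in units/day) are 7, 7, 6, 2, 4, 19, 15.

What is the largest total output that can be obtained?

43

Allowing fractional choices, the relaxed optimum would be about 45.8, but machines are indivisible.
router + grinder + borer: floor space 5 + 11 + 13 = 29 ≤ 31, output 6 + 19 + 15 = 40.
lathe + welder + grinder + borer: floor space 3 + 4 + 11 + 13 = 31 ≤ 31, output 7 + 2 + 19 + 15 = 43.
lathe + grinder + borer: floor space 3 + 11 + 13 = 27 ≤ 31, output 7 + 19 + 15 = 41.
Best is lathe, welder, grinder, and borer with total output 43.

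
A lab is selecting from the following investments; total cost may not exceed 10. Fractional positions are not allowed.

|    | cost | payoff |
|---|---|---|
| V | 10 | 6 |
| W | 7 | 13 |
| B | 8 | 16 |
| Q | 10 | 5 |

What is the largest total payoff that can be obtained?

16

This is an integer program with binary decision variables.
Allowing fractional choices, the relaxed optimum would be about 19.7, but investments are indivisible.
W: cost 7 ≤ 10, payoff 13.
B: cost 8 ≤ 10, payoff 16.
Best is B with total payoff 16.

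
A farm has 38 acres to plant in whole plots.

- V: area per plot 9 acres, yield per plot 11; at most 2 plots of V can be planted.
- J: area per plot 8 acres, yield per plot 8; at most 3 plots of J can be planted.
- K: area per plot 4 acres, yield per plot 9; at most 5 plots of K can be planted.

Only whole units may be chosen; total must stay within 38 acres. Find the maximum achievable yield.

67

K has the best ratio (9/4); taking only K gives at most 5×9 = 45 (stopped by the supply cap of 5).
Mixing does better — 2×V and 5×K: area 38 ≤ 38, yield 2·11 + 5·9 = 67.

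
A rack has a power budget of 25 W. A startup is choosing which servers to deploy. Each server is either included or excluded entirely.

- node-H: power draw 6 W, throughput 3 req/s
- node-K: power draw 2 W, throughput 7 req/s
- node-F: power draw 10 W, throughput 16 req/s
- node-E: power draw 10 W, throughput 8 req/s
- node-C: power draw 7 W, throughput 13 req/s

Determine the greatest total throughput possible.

Take node-H, node-K, node-F, and node-C: power draw 6 + 2 + 10 + 7 = 25 ≤ 25, throughput 3 + 7 + 16 + 13 = 39.
No other feasible combination does better.

39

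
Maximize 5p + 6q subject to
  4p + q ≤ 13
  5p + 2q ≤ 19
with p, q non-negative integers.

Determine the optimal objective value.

(p,q)=(0,9): 4·0+1·9=9≤13, 5·0+2·9=18≤19, objective 54.
(p,q)=(0,8): 4·0+1·8=8≤13, 5·0+2·8=16≤19, objective 48.
The best lattice point is (0,9), giving 54.

54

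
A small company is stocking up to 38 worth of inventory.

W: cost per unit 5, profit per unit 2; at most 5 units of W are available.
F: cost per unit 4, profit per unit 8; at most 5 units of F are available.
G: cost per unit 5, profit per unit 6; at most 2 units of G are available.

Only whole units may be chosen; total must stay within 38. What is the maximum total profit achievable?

1×W, 5×F, and 2×G: cost 35 ≤ 38, profit 1·2 + 5·8 + 2·6 = 54.
5×F and 2×G: cost 30 ≤ 38, profit 5·8 + 2·6 = 52.
Best is 54.

54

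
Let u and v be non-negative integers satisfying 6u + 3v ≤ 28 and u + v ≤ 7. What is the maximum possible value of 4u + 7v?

(u,v)=(0,7): 6·0+3·7=21≤28, 1·0+1·7=7≤7, objective 49.
(u,v)=(1,6): 6·1+3·6=24≤28, 1·1+1·6=7≤7, objective 46.
Maximum is 49 at (u,v)=(0,7).

49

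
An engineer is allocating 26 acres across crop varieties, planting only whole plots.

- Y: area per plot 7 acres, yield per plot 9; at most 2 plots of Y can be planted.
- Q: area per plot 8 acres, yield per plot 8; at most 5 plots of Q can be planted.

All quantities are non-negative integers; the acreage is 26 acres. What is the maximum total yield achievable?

Y has the best ratio (9/7); taking only Y gives at most 2×9 = 18 (stopped by the supply cap of 2).
Mixing does better — 2×Y and 1×Q: area 22 ≤ 26, yield 2·9 + 1·8 = 26.

26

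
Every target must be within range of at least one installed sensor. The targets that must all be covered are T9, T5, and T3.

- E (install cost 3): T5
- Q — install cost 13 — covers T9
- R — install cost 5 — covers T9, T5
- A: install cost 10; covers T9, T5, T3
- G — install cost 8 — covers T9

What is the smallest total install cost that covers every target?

10

The greedy cost-per-new-target heuristic would pick R and A for 15, but a cheaper cover exists.
A alone covers T9, T5, T3 — every target.
Total install cost: 10.
No cover costs less than 10.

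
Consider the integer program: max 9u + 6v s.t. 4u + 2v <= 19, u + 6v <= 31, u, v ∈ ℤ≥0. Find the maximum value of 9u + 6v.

(u,v)=(3,3) is feasible, giving 45.
(u,v)=(2,4) is feasible, giving 42.
(u,v)=(1,5) is feasible, giving 39.
Maximum is 45 at (u,v)=(3,3).

45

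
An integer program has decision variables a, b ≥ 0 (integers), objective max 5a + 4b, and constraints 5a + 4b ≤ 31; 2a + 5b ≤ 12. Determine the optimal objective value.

30

(a,b)=(6,0): 5·6+4·0=30≤31, 2·6+5·0=12≤12, objective 30.
(a,b)=(5,0): 5·5+4·0=25≤31, 2·5+5·0=10≤12, objective 25.
Maximum is 30 at (a,b)=(6,0).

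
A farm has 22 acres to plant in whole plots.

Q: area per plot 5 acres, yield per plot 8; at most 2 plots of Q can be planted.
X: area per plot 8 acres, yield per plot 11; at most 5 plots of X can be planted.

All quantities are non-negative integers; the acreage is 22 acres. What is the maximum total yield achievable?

30

1×Q and 2×X: area 21 ≤ 22, yield 1·8 + 2·11 = 30.
2×Q and 1×X: area 18 ≤ 22, yield 2·8 + 1·11 = 27.
Best is 30.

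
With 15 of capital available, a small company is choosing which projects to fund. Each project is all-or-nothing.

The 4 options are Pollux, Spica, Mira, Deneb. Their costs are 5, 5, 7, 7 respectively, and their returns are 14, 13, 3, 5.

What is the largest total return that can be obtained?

Allowing fractional choices, the relaxed optimum would be about 30.6, but projects are indivisible.
Pollux + Spica: cost 5 + 5 = 10 ≤ 15, return 14 + 13 = 27.
Pollux + Deneb: cost 5 + 7 = 12 ≤ 15, return 14 + 5 = 19.
Spica + Deneb: cost 5 + 7 = 12 ≤ 15, return 13 + 5 = 18.
Best is Pollux and Spica with total return 27.

27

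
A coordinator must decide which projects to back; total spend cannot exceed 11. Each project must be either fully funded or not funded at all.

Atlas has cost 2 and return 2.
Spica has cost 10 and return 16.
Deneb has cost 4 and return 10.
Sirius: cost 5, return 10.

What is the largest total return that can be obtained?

22

Take Atlas, Deneb, and Sirius: cost 2 + 4 + 5 = 11 ≤ 11, return 2 + 10 + 10 = 22.
No other feasible combination does better.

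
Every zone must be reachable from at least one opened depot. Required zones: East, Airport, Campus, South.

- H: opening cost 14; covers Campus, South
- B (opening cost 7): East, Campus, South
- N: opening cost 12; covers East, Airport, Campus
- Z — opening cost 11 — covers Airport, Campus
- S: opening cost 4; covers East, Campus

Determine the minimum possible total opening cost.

This is a weighted set-cover instance.
The greedy cost-per-new-zone heuristic would pick S, B, and Z for 22, but a cheaper cover exists.
Choose B and Z: together they cover East, Airport, Campus, South — every zone.
Total opening cost: 7 + 11 = 18.
No cover costs less than 18.

18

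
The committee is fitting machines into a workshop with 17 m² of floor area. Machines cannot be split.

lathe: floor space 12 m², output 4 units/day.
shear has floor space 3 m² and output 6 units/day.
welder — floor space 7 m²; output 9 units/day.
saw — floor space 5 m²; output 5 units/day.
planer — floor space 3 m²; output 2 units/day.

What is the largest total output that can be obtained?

Allowing fractional choices, the relaxed optimum would be about 21.3, but machines are indivisible.
shear + welder + planer: floor space 3 + 7 + 3 = 13 ≤ 17, output 6 + 9 + 2 = 17.
welder + saw + planer: floor space 7 + 5 + 3 = 15 ≤ 17, output 9 + 5 + 2 = 16.
shear + welder + saw: floor space 3 + 7 + 5 = 15 ≤ 17, output 6 + 9 + 5 = 20.
Best is shear, welder, and saw with total output 20.

20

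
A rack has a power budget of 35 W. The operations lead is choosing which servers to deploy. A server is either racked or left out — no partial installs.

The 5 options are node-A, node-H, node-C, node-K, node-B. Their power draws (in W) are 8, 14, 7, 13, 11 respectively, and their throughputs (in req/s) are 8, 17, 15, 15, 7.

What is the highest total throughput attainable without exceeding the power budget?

47

Allowing fractional choices, the relaxed optimum would be about 48.0, but servers are indivisible.
node-A + node-H + node-K: power draw 8 + 14 + 13 = 35 ≤ 35, throughput 8 + 17 + 15 = 40.
node-A + node-H + node-C: power draw 8 + 14 + 7 = 29 ≤ 35, throughput 8 + 17 + 15 = 40.
node-H + node-C + node-K: power draw 14 + 7 + 13 = 34 ≤ 35, throughput 17 + 15 + 15 = 47.
Best is node-H, node-C, and node-K with total throughput 47.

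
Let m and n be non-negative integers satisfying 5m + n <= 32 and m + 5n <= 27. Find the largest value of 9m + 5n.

65

The continuous relaxation peaks at (5.54, 4.29) with value 71.33; rounding to a feasible lattice point costs some objective.
(m,n)=(5,4) is feasible, giving 65.
(m,n)=(5,3) is feasible, giving 60.
(m,n)=(4,4) is feasible, giving 56.
No feasible integer point exceeds 65.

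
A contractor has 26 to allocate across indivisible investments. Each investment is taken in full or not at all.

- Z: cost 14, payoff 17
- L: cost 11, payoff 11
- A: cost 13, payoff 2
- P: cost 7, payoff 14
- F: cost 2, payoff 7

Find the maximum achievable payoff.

38

Allowing fractional choices, the relaxed optimum would be about 41.0, but investments are indivisible.
Z + P + F: cost 14 + 7 + 2 = 23 ≤ 26, payoff 17 + 14 + 7 = 38.
L + P + F: cost 11 + 7 + 2 = 20 ≤ 26, payoff 11 + 14 + 7 = 32.
Best is Z, P, and F with total payoff 38.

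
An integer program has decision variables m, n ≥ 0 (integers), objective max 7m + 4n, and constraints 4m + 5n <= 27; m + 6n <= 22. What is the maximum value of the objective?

42

The continuous relaxation peaks at (6.75, 0) with value 47.25; rounding to a feasible lattice point costs some objective.
(m,n)=(6,0): 4·6+5·0=24≤27, 1·6+6·0=6≤22, objective 42.
(m,n)=(5,1): 4·5+5·1=25≤27, 1·5+6·1=11≤22, objective 39.
(m,n)=(5,0): 4·5+5·0=20≤27, 1·5+6·0=5≤22, objective 35.
No feasible integer point exceeds 42.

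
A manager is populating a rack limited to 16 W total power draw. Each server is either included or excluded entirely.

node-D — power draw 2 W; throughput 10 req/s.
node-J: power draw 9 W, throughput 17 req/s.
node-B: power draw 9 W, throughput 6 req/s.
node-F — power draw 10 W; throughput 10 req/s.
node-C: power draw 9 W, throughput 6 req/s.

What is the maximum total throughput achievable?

node-D + node-F: power draw 2 + 10 = 12 ≤ 16, throughput 10 + 10 = 20.
node-D + node-J: power draw 2 + 9 = 11 ≤ 16, throughput 10 + 17 = 27.
node-J: power draw 9 ≤ 16, throughput 17.
Best is node-D and node-J with total throughput 27.

27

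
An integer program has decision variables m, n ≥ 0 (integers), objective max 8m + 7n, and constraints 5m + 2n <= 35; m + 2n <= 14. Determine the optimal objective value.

The continuous relaxation peaks at (5.25, 4.38) with value 72.62; rounding to a feasible lattice point costs some objective.
(m,n)=(5,4): 5·5+2·4=33≤35, 1·5+2·4=13≤14, objective 68.
(m,n)=(4,5): 5·4+2·5=30≤35, 1·4+2·5=14≤14, objective 67.
(m,n)=(5,3): 5·5+2·3=31≤35, 1·5+2·3=11≤14, objective 61.
(m,n)=(4,4): 5·4+2·4=28≤35, 1·4+2·4=12≤14, objective 60.
The best lattice point is (5,4), giving 68.

68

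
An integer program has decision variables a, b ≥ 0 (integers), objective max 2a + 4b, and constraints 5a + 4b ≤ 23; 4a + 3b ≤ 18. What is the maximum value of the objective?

20

(a,b)=(0,5) is feasible, giving 20.
(a,b)=(1,4) is feasible, giving 18.
The best lattice point is (0,5), giving 20.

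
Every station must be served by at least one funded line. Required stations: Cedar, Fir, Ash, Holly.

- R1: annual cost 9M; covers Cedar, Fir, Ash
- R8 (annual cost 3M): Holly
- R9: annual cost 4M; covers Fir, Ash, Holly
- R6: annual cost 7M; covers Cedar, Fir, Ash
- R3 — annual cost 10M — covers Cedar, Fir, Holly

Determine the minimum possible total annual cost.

10

The greedy cost-per-new-station heuristic would pick R9 and R6 for 11, but a cheaper cover exists.
Choose R8 and R6: together they cover Cedar, Fir, Ash, Holly — every station.
Total annual cost: 3 + 7 = 10.
No cover costs less than 10.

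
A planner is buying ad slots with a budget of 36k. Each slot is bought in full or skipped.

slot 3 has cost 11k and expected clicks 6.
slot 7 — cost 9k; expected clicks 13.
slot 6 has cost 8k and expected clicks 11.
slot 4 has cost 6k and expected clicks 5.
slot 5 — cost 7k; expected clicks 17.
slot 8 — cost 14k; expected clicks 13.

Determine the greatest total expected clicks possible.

This is a 0-1 knapsack instance.
slot 3 + slot 7 + slot 6 + slot 5: cost 11 + 9 + 8 + 7 = 35 ≤ 36, expected clicks 6 + 13 + 11 + 17 = 47.
slot 7 + slot 4 + slot 5 + slot 8: cost 9 + 6 + 7 + 14 = 36 ≤ 36, expected clicks 13 + 5 + 17 + 13 = 48.
slot 7 + slot 6 + slot 4 + slot 5: cost 9 + 8 + 6 + 7 = 30 ≤ 36, expected clicks 13 + 11 + 5 + 17 = 46.
Best is slot 7, slot 4, slot 5, and slot 8 with total expected clicks 48.

48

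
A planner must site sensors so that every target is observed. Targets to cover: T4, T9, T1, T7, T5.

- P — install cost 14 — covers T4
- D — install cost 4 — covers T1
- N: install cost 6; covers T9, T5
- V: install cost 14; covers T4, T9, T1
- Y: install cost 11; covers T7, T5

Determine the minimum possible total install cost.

25

Choose V and Y: together they cover T4, T9, T1, T7, T5 — every target.
Total install cost: 14 + 11 = 25.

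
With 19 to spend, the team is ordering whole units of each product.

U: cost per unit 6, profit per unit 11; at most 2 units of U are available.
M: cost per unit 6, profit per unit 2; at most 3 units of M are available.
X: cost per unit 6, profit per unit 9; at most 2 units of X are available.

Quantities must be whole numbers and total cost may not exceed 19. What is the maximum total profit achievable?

This is a bounded integer knapsack.
Take 2×U and 1×X: cost 18 ≤ 19, profit 2·11 + 1·9 = 31.
U has the best ratio (11/6) and is taken to its limit of 2; remaining capacity is filled optimally with the others.

31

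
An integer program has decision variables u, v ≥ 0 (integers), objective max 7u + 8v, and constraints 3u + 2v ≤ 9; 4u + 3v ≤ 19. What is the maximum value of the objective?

Relaxing integrality, the LP optimum is 36.00 at (u,v) = (0, 4.5), which is not an integer point.
(u,v)=(0,4): 3·0+2·4=8≤9, 4·0+3·4=12≤19, objective 32.
(u,v)=(1,3): 3·1+2·3=9≤9, 4·1+3·3=13≤19, objective 31.
Maximum is 32 at (u,v)=(0,4).

32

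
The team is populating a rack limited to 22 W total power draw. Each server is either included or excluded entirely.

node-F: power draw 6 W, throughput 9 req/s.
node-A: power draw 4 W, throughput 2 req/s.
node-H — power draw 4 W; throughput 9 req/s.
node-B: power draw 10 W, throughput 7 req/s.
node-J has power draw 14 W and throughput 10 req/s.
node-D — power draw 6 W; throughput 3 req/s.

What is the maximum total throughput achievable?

25

Treat it as a binary knapsack problem.
node-F + node-H + node-B: power draw 6 + 4 + 10 = 20 ≤ 22, throughput 9 + 9 + 7 = 25.
node-F + node-A + node-H + node-D: power draw 6 + 4 + 4 + 6 = 20 ≤ 22, throughput 9 + 2 + 9 + 3 = 23.
Best is node-F, node-H, and node-B with total throughput 25.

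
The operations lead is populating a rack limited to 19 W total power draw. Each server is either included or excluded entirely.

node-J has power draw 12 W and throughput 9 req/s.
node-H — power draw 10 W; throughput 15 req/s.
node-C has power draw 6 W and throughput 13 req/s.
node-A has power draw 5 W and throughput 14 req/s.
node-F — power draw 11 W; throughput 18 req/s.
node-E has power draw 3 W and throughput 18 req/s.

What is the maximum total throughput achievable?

Allowing fractional choices, the relaxed optimum would be about 53.2, but servers are indivisible.
node-H + node-C + node-E: power draw 10 + 6 + 3 = 19 ≤ 19, throughput 15 + 13 + 18 = 46.
node-A + node-F + node-E: power draw 5 + 11 + 3 = 19 ≤ 19, throughput 14 + 18 + 18 = 50.
node-H + node-A + node-E: power draw 10 + 5 + 3 = 18 ≤ 19, throughput 15 + 14 + 18 = 47.
Best is node-A, node-F, and node-E with total throughput 50.

50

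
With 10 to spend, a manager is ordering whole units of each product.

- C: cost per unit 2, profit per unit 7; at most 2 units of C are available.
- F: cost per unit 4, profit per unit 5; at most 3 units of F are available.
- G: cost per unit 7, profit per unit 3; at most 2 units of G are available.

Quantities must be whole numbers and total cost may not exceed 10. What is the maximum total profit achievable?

2×C and 1×F: cost 8 ≤ 10, profit 2·7 + 1·5 = 19.
1×C and 2×F: cost 10 ≤ 10, profit 1·7 + 2·5 = 17.
Best is 19.

19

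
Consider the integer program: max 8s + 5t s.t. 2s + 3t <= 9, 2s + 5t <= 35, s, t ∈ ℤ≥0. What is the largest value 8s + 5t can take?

32

(s,t)=(4,0) is feasible, giving 32.
(s,t)=(3,1) is feasible, giving 29.
(s,t)=(3,0) is feasible, giving 24.
No feasible integer point exceeds 32.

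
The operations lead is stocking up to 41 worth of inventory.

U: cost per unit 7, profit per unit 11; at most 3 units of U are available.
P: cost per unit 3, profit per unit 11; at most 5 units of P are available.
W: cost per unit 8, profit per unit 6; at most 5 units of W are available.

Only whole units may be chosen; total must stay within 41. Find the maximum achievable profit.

Take 3×U and 5×P: cost 36 ≤ 41, profit 3·11 + 5·11 = 88.
P has the best ratio (11/3) and is taken to its limit of 5; remaining capacity is filled optimally with the others.

88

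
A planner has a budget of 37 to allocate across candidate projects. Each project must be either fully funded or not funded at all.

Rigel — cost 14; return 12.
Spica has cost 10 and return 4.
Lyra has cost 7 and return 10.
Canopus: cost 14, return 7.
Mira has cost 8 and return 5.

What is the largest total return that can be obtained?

This is a 0-1 knapsack instance.
Allowing fractional choices, the relaxed optimum would be about 31.0, but projects are indivisible.
Rigel + Spica + Lyra: cost 14 + 10 + 7 = 31 ≤ 37, return 12 + 4 + 10 = 26.
Rigel + Lyra + Canopus: cost 14 + 7 + 14 = 35 ≤ 37, return 12 + 10 + 7 = 29.
Rigel + Lyra + Mira: cost 14 + 7 + 8 = 29 ≤ 37, return 12 + 10 + 5 = 27.
Best is Rigel, Lyra, and Canopus with total return 29.

29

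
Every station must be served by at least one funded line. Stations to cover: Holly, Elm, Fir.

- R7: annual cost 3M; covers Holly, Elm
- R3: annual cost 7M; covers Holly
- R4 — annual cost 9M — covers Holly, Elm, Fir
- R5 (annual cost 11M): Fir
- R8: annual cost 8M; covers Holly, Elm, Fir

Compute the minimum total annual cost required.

This is an integer covering problem.
The greedy cost-per-new-station heuristic would pick R7 and R8 for 11, but a cheaper cover exists.
R8 alone covers Holly, Elm, Fir — every station.
Total annual cost: 8.
No cover costs less than 8.

8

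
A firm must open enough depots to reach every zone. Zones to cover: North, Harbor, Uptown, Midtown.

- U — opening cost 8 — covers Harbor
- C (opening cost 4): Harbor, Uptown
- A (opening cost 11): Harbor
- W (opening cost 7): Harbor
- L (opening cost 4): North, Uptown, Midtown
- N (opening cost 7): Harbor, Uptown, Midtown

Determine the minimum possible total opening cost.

8

Choose C and L: together they cover North, Harbor, Uptown, Midtown — every zone.
Total opening cost: 4 + 4 = 8.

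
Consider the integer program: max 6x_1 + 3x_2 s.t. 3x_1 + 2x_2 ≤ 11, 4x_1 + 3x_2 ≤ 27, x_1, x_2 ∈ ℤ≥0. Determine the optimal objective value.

21

Relaxing integrality, the LP optimum is 22.00 at (x_1,x_2) = (3.67, 0), which is not an integer point.
(x_1,x_2)=(3,1): 3·3+2·1=11≤11, 4·3+3·1=15≤27, objective 21.
(x_1,x_2)=(3,0): 3·3+2·0=9≤11, 4·3+3·0=12≤27, objective 18.
(x_1,x_2)=(2,2): 3·2+2·2=10≤11, 4·2+3·2=14≤27, objective 18.
The best lattice point is (3,1), giving 21.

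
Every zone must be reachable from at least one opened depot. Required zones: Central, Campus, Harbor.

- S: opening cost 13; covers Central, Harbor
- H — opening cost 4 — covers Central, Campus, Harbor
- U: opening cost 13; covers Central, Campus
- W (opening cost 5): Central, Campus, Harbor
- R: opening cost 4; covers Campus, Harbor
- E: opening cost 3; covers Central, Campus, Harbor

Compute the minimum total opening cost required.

This is a weighted set-cover instance.
E alone covers Central, Campus, Harbor — every zone.
Total opening cost: 3.

3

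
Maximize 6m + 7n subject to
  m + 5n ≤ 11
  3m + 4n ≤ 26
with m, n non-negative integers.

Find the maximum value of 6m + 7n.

The continuous relaxation peaks at (8.67, 0) with value 52.00; rounding to a feasible lattice point costs some objective.
(m,n)=(8,0): 1·8+5·0=8≤11, 3·8+4·0=24≤26, objective 48.
(m,n)=(7,0): 1·7+5·0=7≤11, 3·7+4·0=21≤26, objective 42.
Maximum is 48 at (m,n)=(8,0).

48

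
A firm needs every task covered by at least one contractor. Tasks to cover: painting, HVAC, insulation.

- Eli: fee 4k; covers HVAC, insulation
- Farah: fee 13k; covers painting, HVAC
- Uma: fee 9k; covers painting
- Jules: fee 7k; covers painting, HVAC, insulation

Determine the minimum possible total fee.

The greedy cost-per-new-task heuristic would pick Eli and Jules for 11, but a cheaper cover exists.
Jules alone covers painting, HVAC, insulation — every task.
Total fee: 7.
No cover costs less than 7.

7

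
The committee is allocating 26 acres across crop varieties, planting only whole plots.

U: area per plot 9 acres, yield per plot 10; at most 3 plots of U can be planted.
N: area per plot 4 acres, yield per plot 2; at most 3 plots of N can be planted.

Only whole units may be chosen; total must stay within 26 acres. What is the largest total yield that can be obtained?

24

Take 2×U and 2×N: area 26 ≤ 26, yield 2·10 + 2·2 = 24.
No other integer combination yields more.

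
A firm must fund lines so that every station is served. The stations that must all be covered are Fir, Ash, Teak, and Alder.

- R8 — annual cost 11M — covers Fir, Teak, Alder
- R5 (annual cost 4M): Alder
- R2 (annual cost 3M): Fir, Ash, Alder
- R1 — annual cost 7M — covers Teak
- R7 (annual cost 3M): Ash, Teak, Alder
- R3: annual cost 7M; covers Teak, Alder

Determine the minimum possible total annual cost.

Choose R2 and R7: together they cover Fir, Ash, Teak, Alder — every station.
Total annual cost: 3 + 3 = 6.
No cover costs less than 6.

6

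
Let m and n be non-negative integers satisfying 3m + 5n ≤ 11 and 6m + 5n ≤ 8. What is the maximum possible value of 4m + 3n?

(m,n)=(1,0): 3·1+5·0=3≤11, 6·1+5·0=6≤8, objective 4.
(m,n)=(0,1): 3·0+5·1=5≤11, 6·0+5·1=5≤8, objective 3.
(m,n)=(0,0): 3·0+5·0=0≤11, 6·0+5·0=0≤8, objective 0.
The best lattice point is (1,0), giving 4.

4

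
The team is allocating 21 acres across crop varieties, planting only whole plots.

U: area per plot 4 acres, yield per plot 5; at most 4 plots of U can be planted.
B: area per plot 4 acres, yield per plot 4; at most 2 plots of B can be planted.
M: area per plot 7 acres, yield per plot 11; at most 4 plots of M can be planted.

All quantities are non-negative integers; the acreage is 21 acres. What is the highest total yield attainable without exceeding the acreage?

This is a bounded integer knapsack.
M has the best ratio (11/7); taking only M gives at most 3×11 = 33 (stopped by the area limit).
Optimal: 3×M: area 21 ≤ 21, yield 3·11 = 33.

33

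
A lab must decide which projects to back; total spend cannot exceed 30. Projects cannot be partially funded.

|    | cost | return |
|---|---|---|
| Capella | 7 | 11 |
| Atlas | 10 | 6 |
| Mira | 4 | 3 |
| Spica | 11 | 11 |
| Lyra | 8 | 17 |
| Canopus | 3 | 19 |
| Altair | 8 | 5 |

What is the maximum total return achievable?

58

Allowing fractional choices, the relaxed optimum would be about 58.8, but projects are indivisible.
Capella + Mira + Lyra + Canopus + Altair: cost 7 + 4 + 8 + 3 + 8 = 30 ≤ 30, return 11 + 3 + 17 + 19 + 5 = 55.
Capella + Spica + Lyra + Canopus: cost 7 + 11 + 8 + 3 = 29 ≤ 30, return 11 + 11 + 17 + 19 = 58.
Best is Capella, Spica, Lyra, and Canopus with total return 58.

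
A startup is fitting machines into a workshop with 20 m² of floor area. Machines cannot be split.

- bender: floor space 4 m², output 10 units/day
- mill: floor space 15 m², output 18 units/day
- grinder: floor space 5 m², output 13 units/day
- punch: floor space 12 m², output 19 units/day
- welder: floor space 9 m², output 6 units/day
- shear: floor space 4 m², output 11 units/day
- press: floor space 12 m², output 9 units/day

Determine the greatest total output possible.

40

bender + punch + shear: floor space 4 + 12 + 4 = 20 ≤ 20, output 10 + 19 + 11 = 40.
bender + grinder + shear: floor space 4 + 5 + 4 = 13 ≤ 20, output 10 + 13 + 11 = 34.
Best is bender, punch, and shear with total output 40.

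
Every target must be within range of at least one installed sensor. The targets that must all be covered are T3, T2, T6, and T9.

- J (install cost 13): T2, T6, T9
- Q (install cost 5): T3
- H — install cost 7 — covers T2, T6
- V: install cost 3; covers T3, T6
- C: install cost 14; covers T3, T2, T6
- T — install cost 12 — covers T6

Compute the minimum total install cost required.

16

Choose J and V: together they cover T3, T2, T6, T9 — every target.
Total install cost: 13 + 3 = 16.
No cover costs less than 16.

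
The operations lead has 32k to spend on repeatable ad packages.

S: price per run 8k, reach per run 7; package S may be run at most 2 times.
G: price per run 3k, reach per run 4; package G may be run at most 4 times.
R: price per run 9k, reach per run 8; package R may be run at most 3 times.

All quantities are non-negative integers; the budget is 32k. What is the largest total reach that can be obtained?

32

This is a bounded integer knapsack.
1×S, 2×G, and 2×R: price 32 ≤ 32, reach 1·7 + 2·4 + 2·8 = 31.
4×G and 2×R: price 30 ≤ 32, reach 4·4 + 2·8 = 32.
Best is 32.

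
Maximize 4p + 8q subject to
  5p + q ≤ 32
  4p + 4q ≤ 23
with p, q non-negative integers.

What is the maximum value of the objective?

40

(p,q)=(0,5): 5·0+1·5=5≤32, 4·0+4·5=20≤23, objective 40.
(p,q)=(1,4): 5·1+1·4=9≤32, 4·1+4·4=20≤23, objective 36.
No feasible integer point exceeds 40.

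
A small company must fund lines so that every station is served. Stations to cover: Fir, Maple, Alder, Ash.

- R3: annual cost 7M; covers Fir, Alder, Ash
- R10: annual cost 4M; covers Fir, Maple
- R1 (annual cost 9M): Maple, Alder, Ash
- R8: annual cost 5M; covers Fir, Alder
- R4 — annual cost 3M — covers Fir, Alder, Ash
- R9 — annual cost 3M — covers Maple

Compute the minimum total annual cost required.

6

Choose R4 and R9: together they cover Fir, Maple, Alder, Ash — every station.
Total annual cost: 3 + 3 = 6.
No cover costs less than 6.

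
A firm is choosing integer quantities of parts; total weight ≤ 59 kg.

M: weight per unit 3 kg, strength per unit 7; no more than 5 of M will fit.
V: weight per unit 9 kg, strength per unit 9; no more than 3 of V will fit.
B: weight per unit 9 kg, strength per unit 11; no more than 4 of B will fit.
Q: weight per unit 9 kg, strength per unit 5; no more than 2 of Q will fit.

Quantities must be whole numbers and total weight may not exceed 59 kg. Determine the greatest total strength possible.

81

4×M, 2×V, and 3×B: weight 57 ≤ 59, strength 4·7 + 2·9 + 3·11 = 79.
4×M, 1×V, and 4×B: weight 57 ≤ 59, strength 4·7 + 1·9 + 4·11 = 81.
Best is 81.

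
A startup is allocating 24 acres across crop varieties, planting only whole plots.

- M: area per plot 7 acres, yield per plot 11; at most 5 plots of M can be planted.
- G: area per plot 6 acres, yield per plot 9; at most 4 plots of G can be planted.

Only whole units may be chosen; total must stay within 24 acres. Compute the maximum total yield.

Take 4×G: area 24 ≤ 24, yield 4·9 = 36.
No other integer combination yields more.

36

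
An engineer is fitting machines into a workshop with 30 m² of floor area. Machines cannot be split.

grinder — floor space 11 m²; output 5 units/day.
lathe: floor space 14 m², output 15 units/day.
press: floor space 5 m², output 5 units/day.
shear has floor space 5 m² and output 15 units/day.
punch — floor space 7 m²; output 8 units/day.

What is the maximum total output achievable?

38

This is a 0-1 knapsack instance.
Allowing fractional choices, the relaxed optimum would be about 42.0, but machines are indivisible.
lathe + shear + punch: floor space 14 + 5 + 7 = 26 ≤ 30, output 15 + 15 + 8 = 38.
lathe + press + shear: floor space 14 + 5 + 5 = 24 ≤ 30, output 15 + 5 + 15 = 35.
Best is lathe, shear, and punch with total output 38.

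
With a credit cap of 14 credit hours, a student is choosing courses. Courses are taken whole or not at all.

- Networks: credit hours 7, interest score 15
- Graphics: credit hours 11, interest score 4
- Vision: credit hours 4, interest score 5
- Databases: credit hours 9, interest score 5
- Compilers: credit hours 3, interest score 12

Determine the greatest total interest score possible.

Networks + Vision: credit hours 7 + 4 = 11 ≤ 14, interest score 15 + 5 = 20.
Networks + Compilers: credit hours 7 + 3 = 10 ≤ 14, interest score 15 + 12 = 27.
Networks + Vision + Compilers: credit hours 7 + 4 + 3 = 14 ≤ 14, interest score 15 + 5 + 12 = 32.
Best is Networks, Vision, and Compilers with total interest score 32.

32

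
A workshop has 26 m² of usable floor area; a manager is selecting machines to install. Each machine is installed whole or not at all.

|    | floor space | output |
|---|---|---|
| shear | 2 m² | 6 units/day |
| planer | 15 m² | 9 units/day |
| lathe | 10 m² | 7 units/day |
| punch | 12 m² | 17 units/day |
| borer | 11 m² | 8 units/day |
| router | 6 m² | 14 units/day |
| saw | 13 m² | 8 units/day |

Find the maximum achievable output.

37

This is an integer program with binary decision variables.
Allowing fractional choices, the relaxed optimum would be about 41.4, but machines are indivisible.
shear + punch + router: floor space 2 + 12 + 6 = 20 ≤ 26, output 6 + 17 + 14 = 37.
punch + router: floor space 12 + 6 = 18 ≤ 26, output 17 + 14 = 31.
Best is shear, punch, and router with total output 37.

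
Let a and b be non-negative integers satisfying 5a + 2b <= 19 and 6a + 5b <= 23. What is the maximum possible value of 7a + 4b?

25

Relaxing integrality, the LP optimum is 26.69 at (a,b) = (3.77, 0.0769), which is not an integer point.
(a,b)=(3,1): 5·3+2·1=17≤19, 6·3+5·1=23≤23, objective 25.
(a,b)=(2,2): 5·2+2·2=14≤19, 6·2+5·2=22≤23, objective 22.
(a,b)=(3,0): 5·3+2·0=15≤19, 6·3+5·0=18≤23, objective 21.
The best lattice point is (3,1), giving 25.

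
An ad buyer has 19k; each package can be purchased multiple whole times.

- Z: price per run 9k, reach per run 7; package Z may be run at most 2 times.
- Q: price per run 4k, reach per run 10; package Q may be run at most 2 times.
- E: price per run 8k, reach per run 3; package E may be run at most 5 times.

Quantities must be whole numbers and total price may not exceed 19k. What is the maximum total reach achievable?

27

Q has the best ratio (10/4); taking only Q gives at most 2×10 = 20 (stopped by the supply cap of 2).
Mixing does better — 1×Z and 2×Q: price 17 ≤ 19, reach 1·7 + 2·10 = 27.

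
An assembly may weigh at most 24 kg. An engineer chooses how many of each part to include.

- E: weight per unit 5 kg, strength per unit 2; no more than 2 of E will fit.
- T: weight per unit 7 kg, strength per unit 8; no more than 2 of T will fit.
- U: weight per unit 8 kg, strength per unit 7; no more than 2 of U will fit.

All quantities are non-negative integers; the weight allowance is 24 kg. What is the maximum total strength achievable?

23

T has the best ratio (8/7); taking only T gives at most 2×8 = 16 (stopped by the supply cap of 2).
Mixing does better — 2×T and 1×U: weight 22 ≤ 24, strength 2·8 + 1·7 = 23.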